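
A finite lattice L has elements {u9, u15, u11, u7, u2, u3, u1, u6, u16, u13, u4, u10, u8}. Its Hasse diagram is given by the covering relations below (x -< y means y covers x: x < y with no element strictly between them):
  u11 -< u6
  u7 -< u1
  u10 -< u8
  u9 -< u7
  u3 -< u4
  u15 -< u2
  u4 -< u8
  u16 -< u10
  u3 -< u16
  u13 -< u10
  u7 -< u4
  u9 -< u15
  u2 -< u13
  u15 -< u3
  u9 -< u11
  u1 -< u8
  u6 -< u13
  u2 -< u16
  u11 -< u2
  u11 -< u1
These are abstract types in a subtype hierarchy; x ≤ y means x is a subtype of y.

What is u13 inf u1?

Common lower bounds of {u13, u1}: u11, u9.
The greatest among these is u11.

u11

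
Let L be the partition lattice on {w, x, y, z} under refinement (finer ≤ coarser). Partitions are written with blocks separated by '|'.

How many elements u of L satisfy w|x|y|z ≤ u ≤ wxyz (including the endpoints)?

15

The interval [w|x|y|z, wxyz] = {wxyz, wxy|z, wxz|y, wx|yz, wx|y|z, wyz|x, wy|xz, wy|x|z, wz|xy, wz|x|y, w|xyz, w|xy|z, w|xz|y, w|x|yz, w|x|y|z}, which has 15 elements.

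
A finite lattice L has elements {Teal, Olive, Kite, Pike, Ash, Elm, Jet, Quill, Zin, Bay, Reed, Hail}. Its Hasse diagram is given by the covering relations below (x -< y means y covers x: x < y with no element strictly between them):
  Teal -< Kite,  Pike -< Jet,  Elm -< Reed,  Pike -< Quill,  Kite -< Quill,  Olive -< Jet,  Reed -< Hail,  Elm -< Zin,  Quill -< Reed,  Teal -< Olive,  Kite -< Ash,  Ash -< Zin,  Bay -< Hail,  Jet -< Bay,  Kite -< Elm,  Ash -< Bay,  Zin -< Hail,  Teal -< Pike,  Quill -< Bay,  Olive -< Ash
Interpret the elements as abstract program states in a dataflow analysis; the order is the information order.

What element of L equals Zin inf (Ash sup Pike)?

Ash

Ash ∨ Pike = Bay
Zin ∧ Bay = Ash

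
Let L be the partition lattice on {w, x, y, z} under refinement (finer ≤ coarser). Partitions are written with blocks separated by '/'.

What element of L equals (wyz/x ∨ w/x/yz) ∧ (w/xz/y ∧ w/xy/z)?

w/x/y/z

wyz/x ∨ w/x/yz = wyz/x
w/xz/y ∧ w/xy/z = w/x/y/z
wyz/x ∧ w/x/y/z = w/x/y/z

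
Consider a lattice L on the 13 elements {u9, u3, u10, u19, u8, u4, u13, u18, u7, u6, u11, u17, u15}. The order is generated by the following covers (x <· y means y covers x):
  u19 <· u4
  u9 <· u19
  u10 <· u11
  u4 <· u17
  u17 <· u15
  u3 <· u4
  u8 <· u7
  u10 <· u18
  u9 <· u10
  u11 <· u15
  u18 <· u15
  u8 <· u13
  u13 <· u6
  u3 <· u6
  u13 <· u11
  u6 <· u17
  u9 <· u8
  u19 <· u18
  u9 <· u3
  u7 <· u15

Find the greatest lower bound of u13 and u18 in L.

Common lower bounds of {u13, u18}: u9.
The greatest among these is u9.

u9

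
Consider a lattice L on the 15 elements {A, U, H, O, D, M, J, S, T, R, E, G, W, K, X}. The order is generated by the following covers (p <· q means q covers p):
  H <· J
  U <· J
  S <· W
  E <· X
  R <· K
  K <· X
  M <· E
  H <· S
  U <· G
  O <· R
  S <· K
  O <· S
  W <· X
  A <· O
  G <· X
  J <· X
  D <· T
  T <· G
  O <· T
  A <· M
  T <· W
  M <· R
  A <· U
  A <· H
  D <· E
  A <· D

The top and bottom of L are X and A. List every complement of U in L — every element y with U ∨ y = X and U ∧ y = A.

E, K, M, R, S, W

Need y with U ∨ y = X and U ∧ y = A.
Checking each element gives: E, K, M, R, S, W.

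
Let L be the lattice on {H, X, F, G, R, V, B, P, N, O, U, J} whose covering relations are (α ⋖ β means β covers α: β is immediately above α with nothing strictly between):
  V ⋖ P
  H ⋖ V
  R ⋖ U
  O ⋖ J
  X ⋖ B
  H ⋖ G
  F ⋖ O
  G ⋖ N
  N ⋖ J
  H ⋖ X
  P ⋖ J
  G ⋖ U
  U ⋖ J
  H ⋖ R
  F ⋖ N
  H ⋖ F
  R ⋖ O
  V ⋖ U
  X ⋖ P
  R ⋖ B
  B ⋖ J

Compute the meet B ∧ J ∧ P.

Common lower bounds of {B, J, P}: H, X.
The greatest among these is X.

X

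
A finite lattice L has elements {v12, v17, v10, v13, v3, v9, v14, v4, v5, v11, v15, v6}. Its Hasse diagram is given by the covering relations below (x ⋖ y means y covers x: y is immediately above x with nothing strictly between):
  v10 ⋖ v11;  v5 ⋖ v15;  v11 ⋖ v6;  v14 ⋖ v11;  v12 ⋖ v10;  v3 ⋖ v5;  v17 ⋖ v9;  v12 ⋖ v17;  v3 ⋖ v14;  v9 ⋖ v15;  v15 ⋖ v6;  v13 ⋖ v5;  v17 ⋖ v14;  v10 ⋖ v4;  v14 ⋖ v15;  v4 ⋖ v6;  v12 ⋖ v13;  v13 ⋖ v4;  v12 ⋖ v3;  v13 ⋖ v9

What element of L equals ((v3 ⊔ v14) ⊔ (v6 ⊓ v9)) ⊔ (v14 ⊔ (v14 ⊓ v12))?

v3 ∨ v14 = v14
v6 ∧ v9 = v9
v14 ∨ v9 = v15
v14 ∧ v12 = v12
v14 ∨ v12 = v14
v15 ∨ v14 = v15

v15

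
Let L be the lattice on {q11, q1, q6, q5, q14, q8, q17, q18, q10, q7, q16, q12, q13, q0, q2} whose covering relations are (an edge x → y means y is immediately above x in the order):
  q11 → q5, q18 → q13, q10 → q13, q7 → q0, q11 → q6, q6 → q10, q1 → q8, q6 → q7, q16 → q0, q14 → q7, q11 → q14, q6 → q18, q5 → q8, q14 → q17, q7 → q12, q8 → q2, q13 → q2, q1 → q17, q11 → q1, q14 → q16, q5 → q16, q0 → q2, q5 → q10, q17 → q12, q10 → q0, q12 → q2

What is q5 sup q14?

Common upper bounds of {q5, q14}: q0, q16, q2.
The least among these is q16.

q16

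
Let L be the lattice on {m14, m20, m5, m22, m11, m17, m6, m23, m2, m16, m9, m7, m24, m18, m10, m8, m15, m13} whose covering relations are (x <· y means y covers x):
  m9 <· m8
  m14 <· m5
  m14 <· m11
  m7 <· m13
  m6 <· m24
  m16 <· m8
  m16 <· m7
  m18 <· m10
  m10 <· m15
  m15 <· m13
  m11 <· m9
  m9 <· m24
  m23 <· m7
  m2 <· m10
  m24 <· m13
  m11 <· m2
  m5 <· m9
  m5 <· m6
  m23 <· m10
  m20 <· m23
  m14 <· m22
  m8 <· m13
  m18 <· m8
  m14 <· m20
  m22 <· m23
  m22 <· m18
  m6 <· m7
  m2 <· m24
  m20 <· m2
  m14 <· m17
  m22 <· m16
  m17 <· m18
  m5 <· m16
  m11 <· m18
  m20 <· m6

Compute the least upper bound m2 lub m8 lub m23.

m13

Common upper bounds of {m2, m8, m23}: m13.
The least among these is m13.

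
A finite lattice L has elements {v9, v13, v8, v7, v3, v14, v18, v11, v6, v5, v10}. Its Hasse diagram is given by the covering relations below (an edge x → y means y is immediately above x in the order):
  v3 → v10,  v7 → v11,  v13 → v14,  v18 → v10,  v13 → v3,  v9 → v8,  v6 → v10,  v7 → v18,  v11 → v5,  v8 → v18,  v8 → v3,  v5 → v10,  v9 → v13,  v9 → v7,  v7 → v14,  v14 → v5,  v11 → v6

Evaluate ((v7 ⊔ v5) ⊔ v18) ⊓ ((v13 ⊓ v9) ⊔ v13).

v7 ∨ v5 = v5
v5 ∨ v18 = v10
v13 ∧ v9 = v9
v9 ∨ v13 = v13
v10 ∧ v13 = v13

v13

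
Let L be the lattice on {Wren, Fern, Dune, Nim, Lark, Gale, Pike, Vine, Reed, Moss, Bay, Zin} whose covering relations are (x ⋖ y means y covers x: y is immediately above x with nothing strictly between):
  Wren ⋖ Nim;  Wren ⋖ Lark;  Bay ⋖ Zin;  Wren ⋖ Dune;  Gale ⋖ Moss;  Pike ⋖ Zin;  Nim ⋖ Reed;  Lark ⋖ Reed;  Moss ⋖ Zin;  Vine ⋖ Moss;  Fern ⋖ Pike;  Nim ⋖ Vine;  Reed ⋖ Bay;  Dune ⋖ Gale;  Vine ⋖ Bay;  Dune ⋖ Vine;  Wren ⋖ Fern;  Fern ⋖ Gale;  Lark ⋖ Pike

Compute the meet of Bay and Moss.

Common lower bounds of {Bay, Moss}: Dune, Nim, Vine, Wren.
The greatest among these is Vine.

Vine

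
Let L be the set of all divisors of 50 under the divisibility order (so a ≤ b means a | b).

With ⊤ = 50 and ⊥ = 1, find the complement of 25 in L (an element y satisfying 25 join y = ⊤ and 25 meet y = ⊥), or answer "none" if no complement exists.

Need y with 25 ∨ y = 50 and 25 ∧ y = 1.
Checking each element gives: 2.

2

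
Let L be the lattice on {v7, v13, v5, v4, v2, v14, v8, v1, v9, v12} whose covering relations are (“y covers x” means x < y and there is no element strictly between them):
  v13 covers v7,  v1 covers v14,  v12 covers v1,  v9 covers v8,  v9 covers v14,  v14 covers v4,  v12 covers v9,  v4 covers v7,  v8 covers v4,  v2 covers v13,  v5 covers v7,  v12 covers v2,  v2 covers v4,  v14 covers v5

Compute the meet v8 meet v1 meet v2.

Common lower bounds of {v8, v1, v2}: v4, v7.
The greatest among these is v4.

v4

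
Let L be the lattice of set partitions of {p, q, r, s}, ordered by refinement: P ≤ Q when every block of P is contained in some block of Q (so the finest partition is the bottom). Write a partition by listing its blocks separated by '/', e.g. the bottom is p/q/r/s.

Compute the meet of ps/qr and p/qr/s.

The meet (common refinement) of ps/qr and p/qr/s intersects blocks pairwise, giving p/qr/s.

p/qr/s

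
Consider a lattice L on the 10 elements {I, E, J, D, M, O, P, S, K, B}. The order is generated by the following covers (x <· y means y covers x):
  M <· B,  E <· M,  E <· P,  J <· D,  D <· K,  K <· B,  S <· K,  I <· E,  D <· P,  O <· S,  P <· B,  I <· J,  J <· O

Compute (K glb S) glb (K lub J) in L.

S

K ∧ S = S
K ∨ J = K
S ∧ K = S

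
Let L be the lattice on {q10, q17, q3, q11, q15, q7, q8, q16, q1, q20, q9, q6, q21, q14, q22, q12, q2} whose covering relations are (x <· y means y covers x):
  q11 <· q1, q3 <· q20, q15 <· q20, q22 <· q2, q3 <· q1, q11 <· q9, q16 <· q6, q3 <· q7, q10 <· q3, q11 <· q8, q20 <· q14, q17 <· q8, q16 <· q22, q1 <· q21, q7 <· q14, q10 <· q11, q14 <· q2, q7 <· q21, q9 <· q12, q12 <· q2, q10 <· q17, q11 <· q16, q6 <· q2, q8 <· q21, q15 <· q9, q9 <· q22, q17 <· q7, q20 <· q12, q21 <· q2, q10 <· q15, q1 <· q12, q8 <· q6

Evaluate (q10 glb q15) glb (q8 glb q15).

q10 ∧ q15 = q10
q8 ∧ q15 = q10
q10 ∧ q10 = q10

q10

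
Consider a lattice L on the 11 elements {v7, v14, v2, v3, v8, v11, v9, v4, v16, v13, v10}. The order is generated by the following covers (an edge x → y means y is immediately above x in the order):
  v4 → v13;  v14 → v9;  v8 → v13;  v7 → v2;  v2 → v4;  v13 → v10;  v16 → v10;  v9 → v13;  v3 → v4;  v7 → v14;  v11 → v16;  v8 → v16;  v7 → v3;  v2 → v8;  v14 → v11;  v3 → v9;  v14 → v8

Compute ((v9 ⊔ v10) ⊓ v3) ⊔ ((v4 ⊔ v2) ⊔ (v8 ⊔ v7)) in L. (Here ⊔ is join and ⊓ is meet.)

v9 ∨ v10 = v10
v10 ∧ v3 = v3
v4 ∨ v2 = v4
v8 ∨ v7 = v8
v4 ∨ v8 = v13
v3 ∨ v13 = v13

v13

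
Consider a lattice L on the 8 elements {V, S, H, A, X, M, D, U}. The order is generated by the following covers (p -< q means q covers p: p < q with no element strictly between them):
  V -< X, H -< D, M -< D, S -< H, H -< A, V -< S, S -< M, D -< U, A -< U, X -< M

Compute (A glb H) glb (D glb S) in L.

A ∧ H = H
D ∧ S = S
H ∧ S = S

S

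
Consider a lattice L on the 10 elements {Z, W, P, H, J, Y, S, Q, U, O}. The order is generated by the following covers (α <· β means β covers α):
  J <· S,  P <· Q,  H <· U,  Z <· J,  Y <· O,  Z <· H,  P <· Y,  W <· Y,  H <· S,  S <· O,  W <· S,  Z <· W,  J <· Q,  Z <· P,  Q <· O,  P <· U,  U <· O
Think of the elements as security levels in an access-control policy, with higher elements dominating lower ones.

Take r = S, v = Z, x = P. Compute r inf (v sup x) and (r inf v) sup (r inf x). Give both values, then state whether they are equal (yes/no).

v sup x = P, so r inf (v sup x) = S inf P = Z.
r inf v = Z and r inf x = Z, so (r inf v) sup (r inf x) = Z sup Z = Z.
Equal: yes.

Z; Z; yes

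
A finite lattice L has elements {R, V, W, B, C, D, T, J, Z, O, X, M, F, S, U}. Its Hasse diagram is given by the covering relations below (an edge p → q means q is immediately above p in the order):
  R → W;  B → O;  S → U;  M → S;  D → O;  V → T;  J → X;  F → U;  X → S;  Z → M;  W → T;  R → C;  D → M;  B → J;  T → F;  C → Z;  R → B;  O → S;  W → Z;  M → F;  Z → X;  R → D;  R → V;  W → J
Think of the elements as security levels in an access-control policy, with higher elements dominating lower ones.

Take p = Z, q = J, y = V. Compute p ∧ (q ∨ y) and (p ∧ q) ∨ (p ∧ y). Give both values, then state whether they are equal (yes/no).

q ∨ y = U, so p ∧ (q ∨ y) = Z ∧ U = Z.
p ∧ q = W and p ∧ y = R, so (p ∧ q) ∨ (p ∧ y) = W ∨ R = W.
Equal: no.

Z; W; no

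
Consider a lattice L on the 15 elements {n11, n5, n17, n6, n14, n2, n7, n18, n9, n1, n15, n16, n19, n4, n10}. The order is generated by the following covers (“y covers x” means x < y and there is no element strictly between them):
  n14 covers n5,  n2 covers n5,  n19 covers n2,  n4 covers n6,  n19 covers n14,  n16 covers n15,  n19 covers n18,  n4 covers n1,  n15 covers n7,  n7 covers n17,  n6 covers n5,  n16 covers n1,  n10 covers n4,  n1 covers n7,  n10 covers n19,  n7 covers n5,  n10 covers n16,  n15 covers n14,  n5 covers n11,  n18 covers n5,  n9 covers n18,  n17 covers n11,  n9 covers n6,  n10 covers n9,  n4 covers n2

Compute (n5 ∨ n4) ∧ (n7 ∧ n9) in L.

n5 ∨ n4 = n4
n7 ∧ n9 = n5
n4 ∧ n5 = n5

n5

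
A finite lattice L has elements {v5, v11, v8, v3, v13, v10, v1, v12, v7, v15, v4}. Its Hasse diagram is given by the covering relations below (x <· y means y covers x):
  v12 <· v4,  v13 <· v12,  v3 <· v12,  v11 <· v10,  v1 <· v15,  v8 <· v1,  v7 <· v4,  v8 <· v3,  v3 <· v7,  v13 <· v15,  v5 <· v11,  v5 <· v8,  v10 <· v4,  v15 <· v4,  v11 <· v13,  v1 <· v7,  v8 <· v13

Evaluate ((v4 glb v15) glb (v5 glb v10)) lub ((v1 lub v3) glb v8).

v8

v4 ∧ v15 = v15
v5 ∧ v10 = v5
v15 ∧ v5 = v5
v1 ∨ v3 = v7
v7 ∧ v8 = v8
v5 ∨ v8 = v8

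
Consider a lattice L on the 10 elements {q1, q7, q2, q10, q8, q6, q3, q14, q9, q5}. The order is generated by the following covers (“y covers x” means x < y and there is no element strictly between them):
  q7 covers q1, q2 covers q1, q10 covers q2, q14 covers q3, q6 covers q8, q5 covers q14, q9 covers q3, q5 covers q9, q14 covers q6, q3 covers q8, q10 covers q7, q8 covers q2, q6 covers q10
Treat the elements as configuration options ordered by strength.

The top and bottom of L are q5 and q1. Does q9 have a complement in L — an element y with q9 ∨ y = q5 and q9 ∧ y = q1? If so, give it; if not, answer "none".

q7

Need y with q9 ∨ y = q5 and q9 ∧ y = q1.
Checking each element gives: q7.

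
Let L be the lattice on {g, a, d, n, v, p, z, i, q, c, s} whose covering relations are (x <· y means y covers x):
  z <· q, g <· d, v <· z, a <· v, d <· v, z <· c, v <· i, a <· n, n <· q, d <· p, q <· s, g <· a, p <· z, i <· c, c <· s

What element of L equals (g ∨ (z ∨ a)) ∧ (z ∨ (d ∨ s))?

z

z ∨ a = z
g ∨ z = z
d ∨ s = s
z ∨ s = s
z ∧ s = z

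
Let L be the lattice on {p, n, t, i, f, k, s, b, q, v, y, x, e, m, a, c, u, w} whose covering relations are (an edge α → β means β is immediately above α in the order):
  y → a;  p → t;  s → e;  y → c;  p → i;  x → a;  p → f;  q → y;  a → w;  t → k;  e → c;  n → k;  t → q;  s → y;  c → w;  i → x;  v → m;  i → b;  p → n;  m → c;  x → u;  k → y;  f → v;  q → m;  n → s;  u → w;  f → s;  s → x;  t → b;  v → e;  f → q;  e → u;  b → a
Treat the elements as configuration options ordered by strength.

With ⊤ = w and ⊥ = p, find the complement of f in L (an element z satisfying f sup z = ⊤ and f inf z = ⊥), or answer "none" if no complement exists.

For every candidate z, either f ∨ z ≠ w or f ∧ z ≠ p; no complement exists.

none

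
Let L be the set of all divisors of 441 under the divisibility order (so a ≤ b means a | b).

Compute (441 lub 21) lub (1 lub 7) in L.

441 ∨ 21 = 441
1 ∨ 7 = 7
441 ∨ 7 = 441

441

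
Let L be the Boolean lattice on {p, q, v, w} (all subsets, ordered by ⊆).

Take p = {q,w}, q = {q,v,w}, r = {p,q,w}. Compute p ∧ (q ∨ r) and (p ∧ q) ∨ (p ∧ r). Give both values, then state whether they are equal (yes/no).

q ∨ r = {p,q,v,w}, so p ∧ (q ∨ r) = {q,w} ∧ {p,q,v,w} = {q,w}.
p ∧ q = {q,w} and p ∧ r = {q,w}, so (p ∧ q) ∨ (p ∧ r) = {q,w} ∨ {q,w} = {q,w}.
Equal: yes.

{q,w}; {q,w}; yes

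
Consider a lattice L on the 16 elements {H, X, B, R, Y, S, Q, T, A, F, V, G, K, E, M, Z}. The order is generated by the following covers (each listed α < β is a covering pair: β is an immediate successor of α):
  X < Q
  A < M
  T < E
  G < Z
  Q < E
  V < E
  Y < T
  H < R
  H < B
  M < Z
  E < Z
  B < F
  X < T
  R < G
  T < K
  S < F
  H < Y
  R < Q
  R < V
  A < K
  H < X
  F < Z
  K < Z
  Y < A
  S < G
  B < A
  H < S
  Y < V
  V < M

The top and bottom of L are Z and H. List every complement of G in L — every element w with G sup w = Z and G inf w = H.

Need w with G ∨ w = Z and G ∧ w = H.
Checking each element gives: A, B, K, T, X, Y.

A, B, K, T, X, Y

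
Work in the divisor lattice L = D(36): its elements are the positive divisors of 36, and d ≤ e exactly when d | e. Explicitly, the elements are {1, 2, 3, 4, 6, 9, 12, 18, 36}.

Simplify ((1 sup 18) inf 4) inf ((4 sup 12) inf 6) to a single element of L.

2

1 ∨ 18 = 18
18 ∧ 4 = 2
4 ∨ 12 = 12
12 ∧ 6 = 6
2 ∧ 6 = 2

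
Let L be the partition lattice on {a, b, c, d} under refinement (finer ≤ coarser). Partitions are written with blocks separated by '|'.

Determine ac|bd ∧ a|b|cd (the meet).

a|b|c|d

The meet (common refinement) of ac|bd and a|b|cd intersects blocks pairwise, giving a|b|c|d.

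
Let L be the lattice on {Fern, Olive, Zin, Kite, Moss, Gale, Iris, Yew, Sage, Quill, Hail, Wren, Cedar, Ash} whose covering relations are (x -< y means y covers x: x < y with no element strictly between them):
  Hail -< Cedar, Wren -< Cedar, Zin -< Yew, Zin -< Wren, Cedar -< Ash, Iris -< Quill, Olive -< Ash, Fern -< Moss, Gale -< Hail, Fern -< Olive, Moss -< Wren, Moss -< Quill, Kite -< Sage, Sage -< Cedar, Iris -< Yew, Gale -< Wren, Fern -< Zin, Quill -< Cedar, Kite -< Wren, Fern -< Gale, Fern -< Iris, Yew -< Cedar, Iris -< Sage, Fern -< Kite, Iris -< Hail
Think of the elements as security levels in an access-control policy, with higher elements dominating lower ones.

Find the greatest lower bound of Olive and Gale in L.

Common lower bounds of {Olive, Gale}: Fern.
The greatest among these is Fern.

Fern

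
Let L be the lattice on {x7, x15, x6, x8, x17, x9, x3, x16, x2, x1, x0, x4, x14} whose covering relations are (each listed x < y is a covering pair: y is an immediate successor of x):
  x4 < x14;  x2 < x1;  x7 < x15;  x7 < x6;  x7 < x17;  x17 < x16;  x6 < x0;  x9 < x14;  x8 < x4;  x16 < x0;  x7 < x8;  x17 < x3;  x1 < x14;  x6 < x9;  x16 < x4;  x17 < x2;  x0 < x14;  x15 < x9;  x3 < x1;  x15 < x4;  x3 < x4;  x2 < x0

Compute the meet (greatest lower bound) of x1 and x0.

Common lower bounds of {x1, x0}: x17, x2, x7.
The greatest among these is x2.

x2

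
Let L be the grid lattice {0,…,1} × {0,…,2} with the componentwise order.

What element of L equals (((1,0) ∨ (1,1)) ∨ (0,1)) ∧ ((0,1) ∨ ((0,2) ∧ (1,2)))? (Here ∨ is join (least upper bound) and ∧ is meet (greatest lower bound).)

(1,0) ∨ (1,1) = (1,1)
(1,1) ∨ (0,1) = (1,1)
(0,2) ∧ (1,2) = (0,2)
(0,1) ∨ (0,2) = (0,2)
(1,1) ∧ (0,2) = (0,1)

(0,1)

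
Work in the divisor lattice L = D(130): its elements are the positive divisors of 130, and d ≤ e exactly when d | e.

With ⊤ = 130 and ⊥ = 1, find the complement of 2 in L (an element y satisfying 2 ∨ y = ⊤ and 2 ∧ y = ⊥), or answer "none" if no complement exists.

Need y with 2 ∨ y = 130 and 2 ∧ y = 1.
Checking each element gives: 65.

65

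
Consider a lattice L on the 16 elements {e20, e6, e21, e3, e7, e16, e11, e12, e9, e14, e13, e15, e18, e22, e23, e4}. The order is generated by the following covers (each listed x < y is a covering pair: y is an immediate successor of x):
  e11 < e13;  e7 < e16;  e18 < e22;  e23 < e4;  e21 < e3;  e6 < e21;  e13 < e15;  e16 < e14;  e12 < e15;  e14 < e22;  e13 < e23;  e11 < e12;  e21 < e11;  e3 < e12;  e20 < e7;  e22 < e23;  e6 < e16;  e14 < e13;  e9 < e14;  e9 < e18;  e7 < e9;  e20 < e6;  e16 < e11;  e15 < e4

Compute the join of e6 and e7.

e16

Common upper bounds of {e6, e7}: e11, e12, e13, e14, e15, e16, e22, e23, e4.
The least among these is e16.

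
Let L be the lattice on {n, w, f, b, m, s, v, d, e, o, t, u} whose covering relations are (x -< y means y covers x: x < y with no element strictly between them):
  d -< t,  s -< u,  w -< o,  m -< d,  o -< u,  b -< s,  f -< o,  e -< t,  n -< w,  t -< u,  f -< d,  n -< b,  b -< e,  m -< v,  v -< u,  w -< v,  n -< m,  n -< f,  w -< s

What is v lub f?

u

Common upper bounds of {v, f}: u.
The least among these is u.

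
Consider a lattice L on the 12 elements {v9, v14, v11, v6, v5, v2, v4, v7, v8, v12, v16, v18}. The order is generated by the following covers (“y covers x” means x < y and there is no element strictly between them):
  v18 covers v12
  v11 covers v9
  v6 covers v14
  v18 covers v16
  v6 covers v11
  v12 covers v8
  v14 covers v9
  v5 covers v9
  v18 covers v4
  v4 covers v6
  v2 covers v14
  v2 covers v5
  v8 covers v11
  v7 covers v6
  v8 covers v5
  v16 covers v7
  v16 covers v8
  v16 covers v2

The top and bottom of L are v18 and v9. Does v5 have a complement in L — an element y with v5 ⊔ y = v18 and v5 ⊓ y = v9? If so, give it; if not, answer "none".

Need y with v5 ∨ y = v18 and v5 ∧ y = v9.
Checking each element gives: v4.

v4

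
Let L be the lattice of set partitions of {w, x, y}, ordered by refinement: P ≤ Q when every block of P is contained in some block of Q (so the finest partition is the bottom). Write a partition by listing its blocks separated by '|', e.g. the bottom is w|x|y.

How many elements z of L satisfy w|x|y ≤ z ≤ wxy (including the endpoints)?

The interval [w|x|y, wxy] = {wxy, wx|y, wy|x, w|xy, w|x|y}, which has 5 elements.

5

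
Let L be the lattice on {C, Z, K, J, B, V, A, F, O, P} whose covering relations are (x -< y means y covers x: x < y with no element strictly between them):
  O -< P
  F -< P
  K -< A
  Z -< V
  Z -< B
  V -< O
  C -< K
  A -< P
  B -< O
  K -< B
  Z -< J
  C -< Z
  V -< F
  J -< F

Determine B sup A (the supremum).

Common upper bounds of {B, A}: P.
The least among these is P.

P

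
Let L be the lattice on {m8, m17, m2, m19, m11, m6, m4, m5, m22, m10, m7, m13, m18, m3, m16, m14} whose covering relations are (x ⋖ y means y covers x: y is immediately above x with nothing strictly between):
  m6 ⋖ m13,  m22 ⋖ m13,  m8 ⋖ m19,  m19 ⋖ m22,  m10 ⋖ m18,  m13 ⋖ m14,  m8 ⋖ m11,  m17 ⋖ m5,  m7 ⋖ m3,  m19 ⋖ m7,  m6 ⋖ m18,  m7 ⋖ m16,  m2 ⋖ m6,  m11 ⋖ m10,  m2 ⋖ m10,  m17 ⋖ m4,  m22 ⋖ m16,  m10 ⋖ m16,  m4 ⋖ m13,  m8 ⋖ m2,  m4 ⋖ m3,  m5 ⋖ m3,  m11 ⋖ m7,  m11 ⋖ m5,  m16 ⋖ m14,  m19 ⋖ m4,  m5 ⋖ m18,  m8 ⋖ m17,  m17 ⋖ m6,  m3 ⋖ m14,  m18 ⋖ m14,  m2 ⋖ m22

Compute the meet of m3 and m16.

Common lower bounds of {m3, m16}: m11, m19, m7, m8.
The greatest among these is m7.

m7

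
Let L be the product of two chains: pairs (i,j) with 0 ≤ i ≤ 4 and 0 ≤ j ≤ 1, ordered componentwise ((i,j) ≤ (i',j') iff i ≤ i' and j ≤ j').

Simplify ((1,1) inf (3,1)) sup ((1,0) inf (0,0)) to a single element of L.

(1,1) ∧ (3,1) = (1,1)
(1,0) ∧ (0,0) = (0,0)
(1,1) ∨ (0,0) = (1,1)

(1,1)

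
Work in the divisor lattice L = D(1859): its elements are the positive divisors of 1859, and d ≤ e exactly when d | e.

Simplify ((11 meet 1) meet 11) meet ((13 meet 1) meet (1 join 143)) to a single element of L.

1

11 ∧ 1 = 1
1 ∧ 11 = 1
13 ∧ 1 = 1
1 ∨ 143 = 143
1 ∧ 143 = 1
1 ∧ 1 = 1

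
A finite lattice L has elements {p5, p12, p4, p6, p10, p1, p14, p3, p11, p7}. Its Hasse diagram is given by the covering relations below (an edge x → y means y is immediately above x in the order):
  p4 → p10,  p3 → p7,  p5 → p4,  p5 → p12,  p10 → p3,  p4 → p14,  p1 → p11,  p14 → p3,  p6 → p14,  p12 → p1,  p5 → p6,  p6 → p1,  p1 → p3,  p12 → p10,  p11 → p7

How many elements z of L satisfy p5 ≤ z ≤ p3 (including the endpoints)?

8

The interval [p5, p3] = {p1, p10, p12, p14, p3, p4, p5, p6}, which has 8 elements.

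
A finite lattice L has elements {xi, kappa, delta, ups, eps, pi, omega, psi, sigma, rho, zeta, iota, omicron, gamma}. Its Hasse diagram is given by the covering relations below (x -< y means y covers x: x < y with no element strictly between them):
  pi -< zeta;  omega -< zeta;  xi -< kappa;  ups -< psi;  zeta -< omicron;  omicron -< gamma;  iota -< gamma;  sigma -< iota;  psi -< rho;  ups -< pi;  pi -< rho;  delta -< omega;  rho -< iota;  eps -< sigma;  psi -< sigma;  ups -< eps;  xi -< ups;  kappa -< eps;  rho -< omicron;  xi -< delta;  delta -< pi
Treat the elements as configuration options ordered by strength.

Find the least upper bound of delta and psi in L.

rho

Common upper bounds of {delta, psi}: gamma, iota, omicron, rho.
The least among these is rho.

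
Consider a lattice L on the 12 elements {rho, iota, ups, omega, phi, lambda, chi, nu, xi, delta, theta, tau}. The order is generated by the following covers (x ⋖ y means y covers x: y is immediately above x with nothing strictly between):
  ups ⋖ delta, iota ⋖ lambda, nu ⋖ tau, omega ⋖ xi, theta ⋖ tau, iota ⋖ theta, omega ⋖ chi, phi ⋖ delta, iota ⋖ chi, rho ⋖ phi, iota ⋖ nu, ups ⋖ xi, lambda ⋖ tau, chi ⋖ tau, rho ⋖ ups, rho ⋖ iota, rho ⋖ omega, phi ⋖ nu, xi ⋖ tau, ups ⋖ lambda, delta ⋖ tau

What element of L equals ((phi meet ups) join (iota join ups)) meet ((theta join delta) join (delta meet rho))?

lambda

phi ∧ ups = rho
iota ∨ ups = lambda
rho ∨ lambda = lambda
theta ∨ delta = tau
delta ∧ rho = rho
tau ∨ rho = tau
lambda ∧ tau = lambda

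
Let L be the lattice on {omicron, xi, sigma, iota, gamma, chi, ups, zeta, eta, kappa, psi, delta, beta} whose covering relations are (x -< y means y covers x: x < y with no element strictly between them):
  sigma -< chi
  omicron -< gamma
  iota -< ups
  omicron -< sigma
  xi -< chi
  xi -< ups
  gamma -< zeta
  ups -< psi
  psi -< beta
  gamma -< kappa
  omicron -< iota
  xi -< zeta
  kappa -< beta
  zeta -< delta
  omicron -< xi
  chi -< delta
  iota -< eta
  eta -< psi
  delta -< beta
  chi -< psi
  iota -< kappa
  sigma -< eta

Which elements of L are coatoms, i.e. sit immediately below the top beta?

The coatoms are exactly the elements covered by beta: delta, kappa, psi.

delta, kappa, psi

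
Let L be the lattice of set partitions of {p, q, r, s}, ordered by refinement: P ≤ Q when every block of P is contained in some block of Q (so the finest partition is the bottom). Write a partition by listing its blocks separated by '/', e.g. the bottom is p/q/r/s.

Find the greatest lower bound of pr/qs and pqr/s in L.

Common lower bounds of {pr/qs, pqr/s}: p/q/r/s, pr/q/s.
The greatest among these is pr/q/s.

pr/q/s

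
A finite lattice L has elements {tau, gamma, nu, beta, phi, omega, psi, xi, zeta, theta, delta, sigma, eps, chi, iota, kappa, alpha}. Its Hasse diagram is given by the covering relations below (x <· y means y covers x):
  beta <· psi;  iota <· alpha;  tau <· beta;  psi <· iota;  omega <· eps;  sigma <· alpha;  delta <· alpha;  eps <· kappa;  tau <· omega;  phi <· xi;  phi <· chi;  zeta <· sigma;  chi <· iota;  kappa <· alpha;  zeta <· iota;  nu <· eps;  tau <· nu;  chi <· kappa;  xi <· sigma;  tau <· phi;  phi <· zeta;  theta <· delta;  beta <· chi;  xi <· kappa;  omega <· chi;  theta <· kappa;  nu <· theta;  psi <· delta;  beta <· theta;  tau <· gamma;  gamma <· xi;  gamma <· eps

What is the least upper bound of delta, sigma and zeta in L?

Common upper bounds of {delta, sigma, zeta}: alpha.
The least among these is alpha.

alpha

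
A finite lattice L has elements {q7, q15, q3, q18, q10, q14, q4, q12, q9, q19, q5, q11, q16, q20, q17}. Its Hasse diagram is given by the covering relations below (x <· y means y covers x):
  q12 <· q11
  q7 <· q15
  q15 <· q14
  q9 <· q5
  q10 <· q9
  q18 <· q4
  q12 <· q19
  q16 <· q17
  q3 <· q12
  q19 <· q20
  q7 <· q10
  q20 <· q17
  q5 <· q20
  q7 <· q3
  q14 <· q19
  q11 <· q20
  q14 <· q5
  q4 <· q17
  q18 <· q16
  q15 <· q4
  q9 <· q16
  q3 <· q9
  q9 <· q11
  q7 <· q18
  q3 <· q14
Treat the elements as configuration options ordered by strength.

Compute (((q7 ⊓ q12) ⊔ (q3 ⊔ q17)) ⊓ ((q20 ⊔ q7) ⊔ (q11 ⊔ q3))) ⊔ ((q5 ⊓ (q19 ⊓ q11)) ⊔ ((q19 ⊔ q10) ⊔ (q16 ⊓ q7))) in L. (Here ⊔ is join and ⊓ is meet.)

q20

q7 ∧ q12 = q7
q3 ∨ q17 = q17
q7 ∨ q17 = q17
q20 ∨ q7 = q20
q11 ∨ q3 = q11
q20 ∨ q11 = q20
q17 ∧ q20 = q20
q19 ∧ q11 = q12
q5 ∧ q12 = q3
q19 ∨ q10 = q20
q16 ∧ q7 = q7
q20 ∨ q7 = q20
q3 ∨ q20 = q20
q20 ∨ q20 = q20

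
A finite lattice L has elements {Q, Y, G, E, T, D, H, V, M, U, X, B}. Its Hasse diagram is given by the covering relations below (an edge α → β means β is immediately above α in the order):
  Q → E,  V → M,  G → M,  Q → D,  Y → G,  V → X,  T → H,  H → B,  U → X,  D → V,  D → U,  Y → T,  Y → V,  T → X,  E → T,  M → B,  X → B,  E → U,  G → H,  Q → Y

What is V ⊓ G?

Common lower bounds of {V, G}: Q, Y.
The greatest among these is Y.

Y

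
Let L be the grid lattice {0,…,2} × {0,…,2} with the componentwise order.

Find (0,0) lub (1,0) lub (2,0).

(2,0)

Common upper bounds of {(0,0), (1,0), (2,0)}: (2,0), (2,1), (2,2).
The least among these is (2,0).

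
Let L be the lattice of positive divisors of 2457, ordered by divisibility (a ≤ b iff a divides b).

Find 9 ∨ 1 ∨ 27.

In the divisibility order, the join is the least common multiple: lcm(9, 1, 27) = 27.

27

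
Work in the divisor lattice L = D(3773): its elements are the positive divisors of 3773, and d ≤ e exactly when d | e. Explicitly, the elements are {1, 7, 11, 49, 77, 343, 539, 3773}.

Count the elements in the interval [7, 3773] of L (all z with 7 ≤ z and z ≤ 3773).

6

The interval [7, 3773] = {343, 3773, 49, 539, 7, 77}, which has 6 elements.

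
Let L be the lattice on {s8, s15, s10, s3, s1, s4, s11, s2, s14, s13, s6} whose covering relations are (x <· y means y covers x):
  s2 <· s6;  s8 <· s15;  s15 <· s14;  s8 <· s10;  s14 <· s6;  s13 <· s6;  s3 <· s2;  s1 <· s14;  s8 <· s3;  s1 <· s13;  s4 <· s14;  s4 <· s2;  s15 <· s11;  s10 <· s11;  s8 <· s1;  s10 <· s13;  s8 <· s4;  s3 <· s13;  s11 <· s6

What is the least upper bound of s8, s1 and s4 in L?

s14

Common upper bounds of {s8, s1, s4}: s14, s6.
The least among these is s14.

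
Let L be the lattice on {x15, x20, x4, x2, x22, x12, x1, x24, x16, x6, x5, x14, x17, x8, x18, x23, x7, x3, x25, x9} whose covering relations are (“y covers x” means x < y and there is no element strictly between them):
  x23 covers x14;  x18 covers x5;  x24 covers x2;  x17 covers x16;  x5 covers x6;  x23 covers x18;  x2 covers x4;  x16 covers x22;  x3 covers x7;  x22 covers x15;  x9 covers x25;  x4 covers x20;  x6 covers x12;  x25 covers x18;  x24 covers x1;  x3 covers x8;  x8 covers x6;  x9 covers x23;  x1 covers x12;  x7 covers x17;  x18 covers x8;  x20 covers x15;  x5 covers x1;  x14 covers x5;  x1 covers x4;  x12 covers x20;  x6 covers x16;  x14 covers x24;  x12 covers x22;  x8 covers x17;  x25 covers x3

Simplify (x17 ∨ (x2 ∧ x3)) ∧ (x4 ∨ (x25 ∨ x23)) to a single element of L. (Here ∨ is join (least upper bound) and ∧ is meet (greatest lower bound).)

x8

x2 ∧ x3 = x20
x17 ∨ x20 = x8
x25 ∨ x23 = x9
x4 ∨ x9 = x9
x8 ∧ x9 = x8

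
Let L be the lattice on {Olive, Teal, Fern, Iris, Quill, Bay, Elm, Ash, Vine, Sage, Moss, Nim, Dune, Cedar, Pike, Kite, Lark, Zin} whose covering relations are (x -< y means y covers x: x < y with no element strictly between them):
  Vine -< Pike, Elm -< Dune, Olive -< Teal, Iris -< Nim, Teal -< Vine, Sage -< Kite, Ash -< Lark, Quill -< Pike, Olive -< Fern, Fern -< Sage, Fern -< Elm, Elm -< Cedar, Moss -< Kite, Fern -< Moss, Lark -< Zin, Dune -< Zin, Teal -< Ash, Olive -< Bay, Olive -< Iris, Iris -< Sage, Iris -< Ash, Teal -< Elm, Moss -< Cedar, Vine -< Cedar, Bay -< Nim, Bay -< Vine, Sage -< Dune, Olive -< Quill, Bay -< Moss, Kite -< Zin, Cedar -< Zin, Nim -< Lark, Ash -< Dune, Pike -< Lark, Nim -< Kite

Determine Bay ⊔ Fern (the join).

Common upper bounds of {Bay, Fern}: Cedar, Kite, Moss, Zin.
The least among these is Moss.

Moss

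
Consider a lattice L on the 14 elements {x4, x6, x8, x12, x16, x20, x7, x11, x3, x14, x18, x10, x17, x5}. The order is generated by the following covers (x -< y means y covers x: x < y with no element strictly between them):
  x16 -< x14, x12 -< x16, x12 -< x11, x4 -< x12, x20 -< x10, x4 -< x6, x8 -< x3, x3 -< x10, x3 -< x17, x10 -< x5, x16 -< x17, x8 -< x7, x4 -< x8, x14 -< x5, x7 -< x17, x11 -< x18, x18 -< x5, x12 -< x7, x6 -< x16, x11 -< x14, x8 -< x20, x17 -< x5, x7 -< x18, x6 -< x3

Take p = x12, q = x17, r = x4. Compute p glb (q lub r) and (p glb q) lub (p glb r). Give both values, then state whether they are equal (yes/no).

x12; x12; yes

q lub r = x17, so p glb (q lub r) = x12 glb x17 = x12.
p glb q = x12 and p glb r = x4, so (p glb q) lub (p glb r) = x12 lub x4 = x12.
Equal: yes.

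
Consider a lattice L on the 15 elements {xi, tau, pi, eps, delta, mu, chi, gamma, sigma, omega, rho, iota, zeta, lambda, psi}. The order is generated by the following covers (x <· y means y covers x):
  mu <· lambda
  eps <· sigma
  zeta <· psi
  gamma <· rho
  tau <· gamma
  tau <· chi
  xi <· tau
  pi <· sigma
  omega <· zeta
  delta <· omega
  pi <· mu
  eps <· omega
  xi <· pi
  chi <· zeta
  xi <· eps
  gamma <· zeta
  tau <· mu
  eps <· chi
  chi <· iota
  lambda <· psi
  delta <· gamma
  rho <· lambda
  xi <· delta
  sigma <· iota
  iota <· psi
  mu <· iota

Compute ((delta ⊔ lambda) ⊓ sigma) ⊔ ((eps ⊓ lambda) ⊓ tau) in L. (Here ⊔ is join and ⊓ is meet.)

delta ∨ lambda = lambda
lambda ∧ sigma = pi
eps ∧ lambda = xi
xi ∧ tau = xi
pi ∨ xi = pi

pi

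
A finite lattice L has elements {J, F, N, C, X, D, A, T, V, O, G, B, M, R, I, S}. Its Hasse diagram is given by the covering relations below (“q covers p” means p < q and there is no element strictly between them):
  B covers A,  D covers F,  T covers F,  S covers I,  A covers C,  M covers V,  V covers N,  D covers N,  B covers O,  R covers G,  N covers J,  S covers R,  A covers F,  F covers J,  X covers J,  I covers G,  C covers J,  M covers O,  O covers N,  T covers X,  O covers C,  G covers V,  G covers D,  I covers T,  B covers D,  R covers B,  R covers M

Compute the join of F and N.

D

Common upper bounds of {F, N}: B, D, G, I, R, S.
The least among these is D.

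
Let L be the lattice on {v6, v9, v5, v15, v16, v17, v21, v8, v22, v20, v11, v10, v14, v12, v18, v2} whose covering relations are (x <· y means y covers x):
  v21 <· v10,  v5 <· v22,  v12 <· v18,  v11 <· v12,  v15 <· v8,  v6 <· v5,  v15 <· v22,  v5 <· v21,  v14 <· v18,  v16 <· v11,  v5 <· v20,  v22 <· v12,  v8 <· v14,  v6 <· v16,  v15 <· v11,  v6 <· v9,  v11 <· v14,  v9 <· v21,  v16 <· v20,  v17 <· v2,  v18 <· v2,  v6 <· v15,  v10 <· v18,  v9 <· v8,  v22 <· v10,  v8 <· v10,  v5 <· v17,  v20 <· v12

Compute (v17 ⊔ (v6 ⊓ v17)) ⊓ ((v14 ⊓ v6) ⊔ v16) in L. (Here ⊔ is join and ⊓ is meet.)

v6

v6 ∧ v17 = v6
v17 ∨ v6 = v17
v14 ∧ v6 = v6
v6 ∨ v16 = v16
v17 ∧ v16 = v6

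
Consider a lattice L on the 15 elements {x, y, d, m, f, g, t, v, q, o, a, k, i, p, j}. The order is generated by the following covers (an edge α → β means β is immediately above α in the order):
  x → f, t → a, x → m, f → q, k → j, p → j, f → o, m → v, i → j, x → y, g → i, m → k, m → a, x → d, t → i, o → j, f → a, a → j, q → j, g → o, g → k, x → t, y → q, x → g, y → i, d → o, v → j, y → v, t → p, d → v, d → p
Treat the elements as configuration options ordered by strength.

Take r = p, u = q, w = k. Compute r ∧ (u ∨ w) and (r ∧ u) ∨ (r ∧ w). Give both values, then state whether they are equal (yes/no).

u ∨ w = j, so r ∧ (u ∨ w) = p ∧ j = p.
r ∧ u = x and r ∧ w = x, so (r ∧ u) ∨ (r ∧ w) = x ∨ x = x.
Equal: no.

p; x; no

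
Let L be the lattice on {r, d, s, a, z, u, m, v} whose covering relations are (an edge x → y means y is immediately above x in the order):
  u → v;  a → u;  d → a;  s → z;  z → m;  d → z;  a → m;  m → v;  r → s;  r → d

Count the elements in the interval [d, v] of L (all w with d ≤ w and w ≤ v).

The interval [d, v] = {a, d, m, u, v, z}, which has 6 elements.

6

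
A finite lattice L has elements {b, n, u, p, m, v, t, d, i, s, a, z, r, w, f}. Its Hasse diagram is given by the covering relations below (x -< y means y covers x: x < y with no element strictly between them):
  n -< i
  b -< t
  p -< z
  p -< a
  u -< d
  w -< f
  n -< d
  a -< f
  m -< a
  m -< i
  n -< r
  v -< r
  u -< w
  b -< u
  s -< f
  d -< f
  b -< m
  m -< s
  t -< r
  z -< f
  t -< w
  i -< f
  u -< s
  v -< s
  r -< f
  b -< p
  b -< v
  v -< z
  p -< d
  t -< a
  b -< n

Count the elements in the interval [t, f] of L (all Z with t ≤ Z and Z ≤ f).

5

The interval [t, f] = {a, f, r, t, w}, which has 5 elements.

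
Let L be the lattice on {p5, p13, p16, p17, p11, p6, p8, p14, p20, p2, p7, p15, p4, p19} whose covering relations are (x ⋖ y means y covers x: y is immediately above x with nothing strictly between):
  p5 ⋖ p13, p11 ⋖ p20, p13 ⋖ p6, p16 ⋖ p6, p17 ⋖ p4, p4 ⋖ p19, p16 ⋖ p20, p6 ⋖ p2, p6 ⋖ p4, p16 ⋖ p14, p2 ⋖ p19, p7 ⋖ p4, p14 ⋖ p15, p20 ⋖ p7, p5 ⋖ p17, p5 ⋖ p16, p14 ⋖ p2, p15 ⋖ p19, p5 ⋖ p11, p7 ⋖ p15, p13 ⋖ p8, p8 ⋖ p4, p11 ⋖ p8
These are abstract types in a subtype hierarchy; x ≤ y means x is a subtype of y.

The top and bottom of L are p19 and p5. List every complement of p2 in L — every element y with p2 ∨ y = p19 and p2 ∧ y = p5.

p11, p17

Need y with p2 ∨ y = p19 and p2 ∧ y = p5.
Checking each element gives: p11, p17.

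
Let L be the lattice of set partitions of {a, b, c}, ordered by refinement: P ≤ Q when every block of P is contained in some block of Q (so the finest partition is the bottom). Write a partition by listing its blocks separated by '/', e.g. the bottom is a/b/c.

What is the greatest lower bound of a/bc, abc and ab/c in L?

The meet (common refinement) of a/bc, abc, ab/c intersects blocks pairwise, giving a/b/c.

a/b/c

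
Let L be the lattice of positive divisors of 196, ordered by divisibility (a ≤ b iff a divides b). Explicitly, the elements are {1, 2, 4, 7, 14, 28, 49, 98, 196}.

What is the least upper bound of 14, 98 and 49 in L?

Common upper bounds of {14, 98, 49}: 196, 98.
The least among these is 98.

98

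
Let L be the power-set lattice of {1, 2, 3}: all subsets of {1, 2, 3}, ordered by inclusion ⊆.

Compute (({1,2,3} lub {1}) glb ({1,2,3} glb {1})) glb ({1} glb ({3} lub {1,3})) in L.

{1}

{1,2,3} ∨ {1} = {1,2,3}
{1,2,3} ∧ {1} = {1}
{1,2,3} ∧ {1} = {1}
{3} ∨ {1,3} = {1,3}
{1} ∧ {1,3} = {1}
{1} ∧ {1} = {1}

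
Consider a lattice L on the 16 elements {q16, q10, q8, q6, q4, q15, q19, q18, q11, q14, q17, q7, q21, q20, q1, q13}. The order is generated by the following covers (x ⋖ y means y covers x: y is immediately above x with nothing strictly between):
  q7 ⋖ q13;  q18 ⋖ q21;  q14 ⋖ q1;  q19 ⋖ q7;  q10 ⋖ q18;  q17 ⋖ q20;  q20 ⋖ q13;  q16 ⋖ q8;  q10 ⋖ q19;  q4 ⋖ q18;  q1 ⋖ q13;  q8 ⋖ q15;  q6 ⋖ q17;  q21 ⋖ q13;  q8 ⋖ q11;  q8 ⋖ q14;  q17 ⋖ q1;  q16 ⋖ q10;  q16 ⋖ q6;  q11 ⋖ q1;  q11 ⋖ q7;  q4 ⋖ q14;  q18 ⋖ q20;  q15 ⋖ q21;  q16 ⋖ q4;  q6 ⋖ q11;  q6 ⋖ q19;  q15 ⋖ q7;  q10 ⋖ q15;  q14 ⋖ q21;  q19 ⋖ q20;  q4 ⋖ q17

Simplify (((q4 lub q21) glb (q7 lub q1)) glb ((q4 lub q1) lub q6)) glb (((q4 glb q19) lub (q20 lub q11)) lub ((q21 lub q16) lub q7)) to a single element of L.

q4 ∨ q21 = q21
q7 ∨ q1 = q13
q21 ∧ q13 = q21
q4 ∨ q1 = q1
q1 ∨ q6 = q1
q21 ∧ q1 = q14
q4 ∧ q19 = q16
q20 ∨ q11 = q13
q16 ∨ q13 = q13
q21 ∨ q16 = q21
q21 ∨ q7 = q13
q13 ∨ q13 = q13
q14 ∧ q13 = q14

q14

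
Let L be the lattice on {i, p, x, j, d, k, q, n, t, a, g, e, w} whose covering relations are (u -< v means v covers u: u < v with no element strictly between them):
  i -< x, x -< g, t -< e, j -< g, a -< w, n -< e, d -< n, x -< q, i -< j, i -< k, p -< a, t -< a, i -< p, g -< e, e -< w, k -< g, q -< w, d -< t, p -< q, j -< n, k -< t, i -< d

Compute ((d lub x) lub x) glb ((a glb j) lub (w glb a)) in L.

d ∨ x = e
e ∨ x = e
a ∧ j = i
w ∧ a = a
i ∨ a = a
e ∧ a = t

t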